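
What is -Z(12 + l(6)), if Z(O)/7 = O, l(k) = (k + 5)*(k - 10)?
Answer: 224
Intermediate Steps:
l(k) = (-10 + k)*(5 + k) (l(k) = (5 + k)*(-10 + k) = (-10 + k)*(5 + k))
Z(O) = 7*O
-Z(12 + l(6)) = -7*(12 + (-50 + 6**2 - 5*6)) = -7*(12 + (-50 + 36 - 30)) = -7*(12 - 44) = -7*(-32) = -1*(-224) = 224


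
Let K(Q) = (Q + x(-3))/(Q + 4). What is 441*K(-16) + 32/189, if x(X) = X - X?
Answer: 111164/189 ≈ 588.17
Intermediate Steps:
x(X) = 0
K(Q) = Q/(4 + Q) (K(Q) = (Q + 0)/(Q + 4) = Q/(4 + Q))
441*K(-16) + 32/189 = 441*(-16/(4 - 16)) + 32/189 = 441*(-16/(-12)) + 32*(1/189) = 441*(-16*(-1/12)) + 32/189 = 441*(4/3) + 32/189 = 588 + 32/189 = 111164/189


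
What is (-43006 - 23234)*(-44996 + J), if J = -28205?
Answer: 4848834240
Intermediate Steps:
(-43006 - 23234)*(-44996 + J) = (-43006 - 23234)*(-44996 - 28205) = -66240*(-73201) = 4848834240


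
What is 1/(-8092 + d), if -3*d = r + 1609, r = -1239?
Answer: -3/24646 ≈ -0.00012172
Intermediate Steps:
d = -370/3 (d = -(-1239 + 1609)/3 = -⅓*370 = -370/3 ≈ -123.33)
1/(-8092 + d) = 1/(-8092 - 370/3) = 1/(-24646/3) = -3/24646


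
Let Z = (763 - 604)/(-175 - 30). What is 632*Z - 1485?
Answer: -404913/205 ≈ -1975.2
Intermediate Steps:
Z = -159/205 (Z = 159/(-205) = 159*(-1/205) = -159/205 ≈ -0.77561)
632*Z - 1485 = 632*(-159/205) - 1485 = -100488/205 - 1485 = -404913/205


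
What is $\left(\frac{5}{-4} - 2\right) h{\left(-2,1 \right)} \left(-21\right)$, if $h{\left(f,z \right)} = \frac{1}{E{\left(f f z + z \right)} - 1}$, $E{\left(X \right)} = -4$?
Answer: $- \frac{273}{20} \approx -13.65$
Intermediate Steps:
$h{\left(f,z \right)} = - \frac{1}{5}$ ($h{\left(f,z \right)} = \frac{1}{-4 - 1} = \frac{1}{-5} = - \frac{1}{5}$)
$\left(\frac{5}{-4} - 2\right) h{\left(-2,1 \right)} \left(-21\right) = \left(\frac{5}{-4} - 2\right) \left(- \frac{1}{5}\right) \left(-21\right) = \left(5 \left(- \frac{1}{4}\right) - 2\right) \left(- \frac{1}{5}\right) \left(-21\right) = \left(- \frac{5}{4} - 2\right) \left(- \frac{1}{5}\right) \left(-21\right) = \left(- \frac{13}{4}\right) \left(- \frac{1}{5}\right) \left(-21\right) = \frac{13}{20} \left(-21\right) = - \frac{273}{20}$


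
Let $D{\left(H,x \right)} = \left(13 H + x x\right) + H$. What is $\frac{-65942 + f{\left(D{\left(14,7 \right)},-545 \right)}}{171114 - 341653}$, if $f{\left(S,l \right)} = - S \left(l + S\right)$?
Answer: $- \frac{7558}{170539} \approx -0.044318$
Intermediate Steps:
$D{\left(H,x \right)} = x^{2} + 14 H$ ($D{\left(H,x \right)} = \left(13 H + x^{2}\right) + H = \left(x^{2} + 13 H\right) + H = x^{2} + 14 H$)
$f{\left(S,l \right)} = - S \left(S + l\right)$
$\frac{-65942 + f{\left(D{\left(14,7 \right)},-545 \right)}}{171114 - 341653} = \frac{-65942 - \left(7^{2} + 14 \cdot 14\right) \left(\left(7^{2} + 14 \cdot 14\right) - 545\right)}{171114 - 341653} = \frac{-65942 - \left(49 + 196\right) \left(\left(49 + 196\right) - 545\right)}{-170539} = \left(-65942 - 245 \left(245 - 545\right)\right) \left(- \frac{1}{170539}\right) = \left(-65942 - 245 \left(-300\right)\right) \left(- \frac{1}{170539}\right) = \left(-65942 + 73500\right) \left(- \frac{1}{170539}\right) = 7558 \left(- \frac{1}{170539}\right) = - \frac{7558}{170539}$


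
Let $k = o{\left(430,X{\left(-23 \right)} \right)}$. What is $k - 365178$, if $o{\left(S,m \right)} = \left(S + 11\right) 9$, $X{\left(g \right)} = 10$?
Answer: $-361209$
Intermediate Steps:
$o{\left(S,m \right)} = 99 + 9 S$ ($o{\left(S,m \right)} = \left(11 + S\right) 9 = 99 + 9 S$)
$k = 3969$ ($k = 99 + 9 \cdot 430 = 99 + 3870 = 3969$)
$k - 365178 = 3969 - 365178 = -361209$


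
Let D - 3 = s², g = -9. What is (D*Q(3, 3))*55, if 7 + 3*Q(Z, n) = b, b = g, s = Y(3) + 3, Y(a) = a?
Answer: -11440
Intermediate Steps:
s = 6 (s = 3 + 3 = 6)
b = -9
D = 39 (D = 3 + 6² = 3 + 36 = 39)
Q(Z, n) = -16/3 (Q(Z, n) = -7/3 + (⅓)*(-9) = -7/3 - 3 = -16/3)
(D*Q(3, 3))*55 = (39*(-16/3))*55 = -208*55 = -11440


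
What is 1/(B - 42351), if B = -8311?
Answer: -1/50662 ≈ -1.9739e-5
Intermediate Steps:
1/(B - 42351) = 1/(-8311 - 42351) = 1/(-50662) = -1/50662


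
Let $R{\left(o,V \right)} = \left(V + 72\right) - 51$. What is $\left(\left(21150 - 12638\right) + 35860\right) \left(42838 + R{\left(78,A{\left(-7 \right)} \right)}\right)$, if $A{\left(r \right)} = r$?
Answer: $1901428944$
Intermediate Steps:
$R{\left(o,V \right)} = 21 + V$ ($R{\left(o,V \right)} = \left(72 + V\right) - 51 = 21 + V$)
$\left(\left(21150 - 12638\right) + 35860\right) \left(42838 + R{\left(78,A{\left(-7 \right)} \right)}\right) = \left(\left(21150 - 12638\right) + 35860\right) \left(42838 + \left(21 - 7\right)\right) = \left(\left(21150 - 12638\right) + 35860\right) \left(42838 + 14\right) = \left(8512 + 35860\right) 42852 = 44372 \cdot 42852 = 1901428944$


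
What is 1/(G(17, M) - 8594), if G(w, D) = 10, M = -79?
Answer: -1/8584 ≈ -0.00011650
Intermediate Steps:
1/(G(17, M) - 8594) = 1/(10 - 8594) = 1/(-8584) = -1/8584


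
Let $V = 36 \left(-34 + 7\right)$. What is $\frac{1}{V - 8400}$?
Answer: $- \frac{1}{9372} \approx -0.0001067$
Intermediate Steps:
$V = -972$ ($V = 36 \left(-27\right) = -972$)
$\frac{1}{V - 8400} = \frac{1}{-972 - 8400} = \frac{1}{-9372} = - \frac{1}{9372}$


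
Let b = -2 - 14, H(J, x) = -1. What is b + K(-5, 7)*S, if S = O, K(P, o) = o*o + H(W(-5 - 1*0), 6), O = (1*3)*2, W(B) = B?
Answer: 272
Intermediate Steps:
O = 6 (O = 3*2 = 6)
K(P, o) = -1 + o² (K(P, o) = o*o - 1 = o² - 1 = -1 + o²)
S = 6
b = -16
b + K(-5, 7)*S = -16 + (-1 + 7²)*6 = -16 + (-1 + 49)*6 = -16 + 48*6 = -16 + 288 = 272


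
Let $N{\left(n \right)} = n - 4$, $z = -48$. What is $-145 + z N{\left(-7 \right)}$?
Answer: $383$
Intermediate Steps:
$N{\left(n \right)} = -4 + n$ ($N{\left(n \right)} = n - 4 = -4 + n$)
$-145 + z N{\left(-7 \right)} = -145 - 48 \left(-4 - 7\right) = -145 - -528 = -145 + 528 = 383$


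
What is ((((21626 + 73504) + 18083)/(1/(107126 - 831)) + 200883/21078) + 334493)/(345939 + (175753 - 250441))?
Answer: 84553064431489/1905809526 ≈ 44366.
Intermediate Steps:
((((21626 + 73504) + 18083)/(1/(107126 - 831)) + 200883/21078) + 334493)/(345939 + (175753 - 250441)) = (((95130 + 18083)/(1/106295) + 200883*(1/21078)) + 334493)/(345939 - 74688) = ((113213/(1/106295) + 66961/7026) + 334493)/271251 = ((113213*106295 + 66961/7026) + 334493)*(1/271251) = ((12033975835 + 66961/7026) + 334493)*(1/271251) = (84550714283671/7026 + 334493)*(1/271251) = (84553064431489/7026)*(1/271251) = 84553064431489/1905809526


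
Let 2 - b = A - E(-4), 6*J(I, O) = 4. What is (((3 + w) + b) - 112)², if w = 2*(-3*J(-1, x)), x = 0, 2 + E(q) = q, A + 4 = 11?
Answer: 15376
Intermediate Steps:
A = 7 (A = -4 + 11 = 7)
E(q) = -2 + q
J(I, O) = ⅔ (J(I, O) = (⅙)*4 = ⅔)
b = -11 (b = 2 - (7 - (-2 - 4)) = 2 - (7 - 1*(-6)) = 2 - (7 + 6) = 2 - 1*13 = 2 - 13 = -11)
w = -4 (w = 2*(-3*⅔) = 2*(-2) = -4)
(((3 + w) + b) - 112)² = (((3 - 4) - 11) - 112)² = ((-1 - 11) - 112)² = (-12 - 112)² = (-124)² = 15376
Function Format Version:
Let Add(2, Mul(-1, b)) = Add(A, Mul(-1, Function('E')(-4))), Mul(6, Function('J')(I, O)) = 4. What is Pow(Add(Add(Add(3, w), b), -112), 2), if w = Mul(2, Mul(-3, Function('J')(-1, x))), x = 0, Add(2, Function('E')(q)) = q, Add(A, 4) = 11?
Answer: 15376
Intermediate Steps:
A = 7 (A = Add(-4, 11) = 7)
Function('E')(q) = Add(-2, q)
Function('J')(I, O) = Rational(2, 3) (Function('J')(I, O) = Mul(Rational(1, 6), 4) = Rational(2, 3))
b = -11 (b = Add(2, Mul(-1, Add(7, Mul(-1, Add(-2, -4))))) = Add(2, Mul(-1, Add(7, Mul(-1, -6)))) = Add(2, Mul(-1, Add(7, 6))) = Add(2, Mul(-1, 13)) = Add(2, -13) = -11)
w = -4 (w = Mul(2, Mul(-3, Rational(2, 3))) = Mul(2, -2) = -4)
Pow(Add(Add(Add(3, w), b), -112), 2) = Pow(Add(Add(Add(3, -4), -11), -112), 2) = Pow(Add(Add(-1, -11), -112), 2) = Pow(Add(-12, -112), 2) = Pow(-124, 2) = 15376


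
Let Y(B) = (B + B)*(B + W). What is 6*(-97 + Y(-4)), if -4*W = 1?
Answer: -378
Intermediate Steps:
W = -1/4 (W = -1/4*1 = -1/4 ≈ -0.25000)
Y(B) = 2*B*(-1/4 + B) (Y(B) = (B + B)*(B - 1/4) = (2*B)*(-1/4 + B) = 2*B*(-1/4 + B))
6*(-97 + Y(-4)) = 6*(-97 + (1/2)*(-4)*(-1 + 4*(-4))) = 6*(-97 + (1/2)*(-4)*(-1 - 16)) = 6*(-97 + (1/2)*(-4)*(-17)) = 6*(-97 + 34) = 6*(-63) = -378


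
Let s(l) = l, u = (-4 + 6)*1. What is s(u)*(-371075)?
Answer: -742150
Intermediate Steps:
u = 2 (u = 2*1 = 2)
s(u)*(-371075) = 2*(-371075) = -742150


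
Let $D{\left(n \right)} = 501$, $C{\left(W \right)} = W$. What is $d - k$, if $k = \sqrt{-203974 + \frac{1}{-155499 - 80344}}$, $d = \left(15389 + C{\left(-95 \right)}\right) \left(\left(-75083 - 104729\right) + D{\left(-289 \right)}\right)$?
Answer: $-2742382434 - \frac{i \sqrt{11345425642694969}}{235843} \approx -2.7424 \cdot 10^{9} - 451.63 i$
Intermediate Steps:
$d = -2742382434$ ($d = \left(15389 - 95\right) \left(\left(-75083 - 104729\right) + 501\right) = 15294 \left(-179812 + 501\right) = 15294 \left(-179311\right) = -2742382434$)
$k = \frac{i \sqrt{11345425642694969}}{235843}$ ($k = \sqrt{-203974 + \frac{1}{-235843}} = \sqrt{-203974 - \frac{1}{235843}} = \sqrt{- \frac{48105840083}{235843}} = \frac{i \sqrt{11345425642694969}}{235843} \approx 451.63 i$)
$d - k = -2742382434 - \frac{i \sqrt{11345425642694969}}{235843}$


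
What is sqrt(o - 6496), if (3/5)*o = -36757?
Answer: I*sqrt(609819)/3 ≈ 260.3*I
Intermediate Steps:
o = -183785/3 (o = (5/3)*(-36757) = -183785/3 ≈ -61262.)
sqrt(o - 6496) = sqrt(-183785/3 - 6496) = sqrt(-203273/3) = I*sqrt(609819)/3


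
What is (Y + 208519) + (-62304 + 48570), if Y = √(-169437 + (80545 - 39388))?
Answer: 194785 + 2*I*√32070 ≈ 1.9479e+5 + 358.16*I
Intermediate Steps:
Y = 2*I*√32070 (Y = √(-169437 + 41157) = √(-128280) = 2*I*√32070 ≈ 358.16*I)
(Y + 208519) + (-62304 + 48570) = (2*I*√32070 + 208519) + (-62304 + 48570) = (208519 + 2*I*√32070) - 13734 = 194785 + 2*I*√32070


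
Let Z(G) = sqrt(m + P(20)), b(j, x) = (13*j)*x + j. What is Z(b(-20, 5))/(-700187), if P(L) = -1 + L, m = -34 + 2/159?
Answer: -I*sqrt(378897)/111329733 ≈ -5.529e-6*I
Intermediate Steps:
m = -5404/159 (m = -34 + 2*(1/159) = -34 + 2/159 = -5404/159 ≈ -33.987)
b(j, x) = j + 13*j*x (b(j, x) = 13*j*x + j = j + 13*j*x)
Z(G) = I*sqrt(378897)/159 (Z(G) = sqrt(-5404/159 + (-1 + 20)) = sqrt(-5404/159 + 19) = sqrt(-2383/159) = I*sqrt(378897)/159)
Z(b(-20, 5))/(-700187) = (I*sqrt(378897)/159)/(-700187) = (I*sqrt(378897)/159)*(-1/700187) = -I*sqrt(378897)/111329733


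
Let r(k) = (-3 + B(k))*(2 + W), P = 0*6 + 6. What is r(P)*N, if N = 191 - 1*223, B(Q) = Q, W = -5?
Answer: 288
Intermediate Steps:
P = 6 (P = 0 + 6 = 6)
r(k) = 9 - 3*k (r(k) = (-3 + k)*(2 - 5) = (-3 + k)*(-3) = 9 - 3*k)
N = -32 (N = 191 - 223 = -32)
r(P)*N = (9 - 3*6)*(-32) = (9 - 18)*(-32) = -9*(-32) = 288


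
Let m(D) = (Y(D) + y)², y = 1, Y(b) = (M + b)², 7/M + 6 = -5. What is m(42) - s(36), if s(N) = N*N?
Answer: 42890490580/14641 ≈ 2.9295e+6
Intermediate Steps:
M = -7/11 (M = 7/(-6 - 5) = 7/(-11) = 7*(-1/11) = -7/11 ≈ -0.63636)
Y(b) = (-7/11 + b)²
s(N) = N²
m(D) = (1 + (-7 + 11*D)²/121)² (m(D) = ((-7 + 11*D)²/121 + 1)² = (1 + (-7 + 11*D)²/121)²)
m(42) - s(36) = (121 + (-7 + 11*42)²)²/14641 - 1*36² = (121 + (-7 + 462)²)²/14641 - 1*1296 = (121 + 455²)²/14641 - 1296 = (121 + 207025)²/14641 - 1296 = (1/14641)*207146² - 1296 = (1/14641)*42909465316 - 1296 = 42909465316/14641 - 1296 = 42890490580/14641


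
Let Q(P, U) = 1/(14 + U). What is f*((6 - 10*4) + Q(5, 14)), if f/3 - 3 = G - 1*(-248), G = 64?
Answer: -128385/4 ≈ -32096.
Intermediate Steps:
f = 945 (f = 9 + 3*(64 - 1*(-248)) = 9 + 3*(64 + 248) = 9 + 3*312 = 9 + 936 = 945)
f*((6 - 10*4) + Q(5, 14)) = 945*((6 - 10*4) + 1/(14 + 14)) = 945*((6 - 40) + 1/28) = 945*(-34 + 1/28) = 945*(-951/28) = -128385/4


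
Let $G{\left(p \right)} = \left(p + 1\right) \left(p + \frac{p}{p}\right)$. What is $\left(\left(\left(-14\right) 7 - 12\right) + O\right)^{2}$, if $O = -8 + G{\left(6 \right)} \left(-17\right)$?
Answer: $904401$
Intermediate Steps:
$G{\left(p \right)} = \left(1 + p\right)^{2}$ ($G{\left(p \right)} = \left(1 + p\right) \left(p + 1\right) = \left(1 + p\right) \left(1 + p\right) = \left(1 + p\right)^{2}$)
$O = -841$ ($O = -8 + \left(1 + 6^{2} + 2 \cdot 6\right) \left(-17\right) = -8 + \left(1 + 36 + 12\right) \left(-17\right) = -8 + 49 \left(-17\right) = -8 - 833 = -841$)
$\left(\left(\left(-14\right) 7 - 12\right) + O\right)^{2} = \left(\left(\left(-14\right) 7 - 12\right) - 841\right)^{2} = \left(\left(-98 - 12\right) - 841\right)^{2} = \left(-110 - 841\right)^{2} = \left(-951\right)^{2} = 904401$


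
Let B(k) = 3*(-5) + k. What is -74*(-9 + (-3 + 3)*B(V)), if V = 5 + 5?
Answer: 666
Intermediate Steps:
V = 10
B(k) = -15 + k
-74*(-9 + (-3 + 3)*B(V)) = -74*(-9 + (-3 + 3)*(-15 + 10)) = -74*(-9 + 0*(-5)) = -74*(-9 + 0) = -74*(-9) = 666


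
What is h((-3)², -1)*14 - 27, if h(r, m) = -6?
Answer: -111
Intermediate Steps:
h((-3)², -1)*14 - 27 = -6*14 - 27 = -84 - 27 = -111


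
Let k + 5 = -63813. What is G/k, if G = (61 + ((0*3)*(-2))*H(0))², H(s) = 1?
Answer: -3721/63818 ≈ -0.058306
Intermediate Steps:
k = -63818 (k = -5 - 63813 = -63818)
G = 3721 (G = (61 + ((0*3)*(-2))*1)² = (61 + (0*(-2))*1)² = (61 + 0*1)² = (61 + 0)² = 61² = 3721)
G/k = 3721/(-63818) = 3721*(-1/63818) = -3721/63818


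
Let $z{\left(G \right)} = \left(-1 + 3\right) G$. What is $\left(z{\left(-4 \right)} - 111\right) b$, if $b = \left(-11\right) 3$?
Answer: $3927$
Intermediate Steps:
$z{\left(G \right)} = 2 G$
$b = -33$
$\left(z{\left(-4 \right)} - 111\right) b = \left(2 \left(-4\right) - 111\right) \left(-33\right) = \left(-8 - 111\right) \left(-33\right) = \left(-119\right) \left(-33\right) = 3927$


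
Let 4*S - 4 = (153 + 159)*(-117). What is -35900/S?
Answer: 1436/365 ≈ 3.9342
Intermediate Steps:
S = -9125 (S = 1 + ((153 + 159)*(-117))/4 = 1 + (312*(-117))/4 = 1 + (¼)*(-36504) = 1 - 9126 = -9125)
-35900/S = -35900/(-9125) = -35900*(-1/9125) = 1436/365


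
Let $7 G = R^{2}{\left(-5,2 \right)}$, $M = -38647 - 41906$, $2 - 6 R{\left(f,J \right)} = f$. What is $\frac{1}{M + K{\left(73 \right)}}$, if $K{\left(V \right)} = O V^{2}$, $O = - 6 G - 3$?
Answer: $- \frac{6}{616543} \approx -9.7317 \cdot 10^{-6}$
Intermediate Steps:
$R{\left(f,J \right)} = \frac{1}{3} - \frac{f}{6}$
$M = -80553$
$G = \frac{7}{36}$ ($G = \frac{\left(\frac{1}{3} - - \frac{5}{6}\right)^{2}}{7} = \frac{\left(\frac{1}{3} + \frac{5}{6}\right)^{2}}{7} = \frac{\left(\frac{7}{6}\right)^{2}}{7} = \frac{1}{7} \cdot \frac{49}{36} = \frac{7}{36} \approx 0.19444$)
$O = - \frac{25}{6}$ ($O = \left(-6\right) \frac{7}{36} - 3 = - \frac{7}{6} - 3 = - \frac{25}{6} \approx -4.1667$)
$K{\left(V \right)} = - \frac{25 V^{2}}{6}$
$\frac{1}{M + K{\left(73 \right)}} = \frac{1}{-80553 - \frac{25 \cdot 73^{2}}{6}} = \frac{1}{-80553 - \frac{133225}{6}} = \frac{1}{- \frac{616543}{6}} = - \frac{6}{616543}$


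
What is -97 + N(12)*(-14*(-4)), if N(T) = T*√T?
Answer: -97 + 1344*√3 ≈ 2230.9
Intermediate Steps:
N(T) = T^(3/2)
-97 + N(12)*(-14*(-4)) = -97 + 12^(3/2)*(-14*(-4)) = -97 + (24*√3)*56 = -97 + 1344*√3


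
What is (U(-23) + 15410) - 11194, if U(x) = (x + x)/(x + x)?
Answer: 4217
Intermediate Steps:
U(x) = 1 (U(x) = (2*x)/((2*x)) = (2*x)*(1/(2*x)) = 1)
(U(-23) + 15410) - 11194 = (1 + 15410) - 11194 = 15411 - 11194 = 4217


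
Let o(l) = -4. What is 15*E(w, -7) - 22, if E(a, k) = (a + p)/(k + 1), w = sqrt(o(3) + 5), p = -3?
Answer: -17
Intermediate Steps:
w = 1 (w = sqrt(-4 + 5) = sqrt(1) = 1)
E(a, k) = (-3 + a)/(1 + k) (E(a, k) = (a - 3)/(k + 1) = (-3 + a)/(1 + k))
15*E(w, -7) - 22 = 15*((-3 + 1)/(1 - 7)) - 22 = 15*(-2/(-6)) - 22 = 15*(-1/6*(-2)) - 22 = 15*(1/3) - 22 = 5 - 22 = -17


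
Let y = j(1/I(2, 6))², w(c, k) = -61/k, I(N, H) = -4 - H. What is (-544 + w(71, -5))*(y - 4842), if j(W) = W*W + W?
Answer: 128748564621/50000 ≈ 2.5750e+6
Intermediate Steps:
j(W) = W + W² (j(W) = W² + W = W + W²)
y = 81/10000 (y = ((1/(-4 - 1*6))*(1 + 1/(-4 - 1*6)))² = ((1/(-4 - 6))*(1 + 1/(-4 - 6)))² = ((1/(-10))*(1 + 1/(-10)))² = ((1*(-⅒))*(1 + 1*(-⅒)))² = (-(1 - ⅒)/10)² = (-⅒*9/10)² = (-9/100)² = 81/10000 ≈ 0.0081000)
(-544 + w(71, -5))*(y - 4842) = (-544 - 61/(-5))*(81/10000 - 4842) = (-544 - 61*(-⅕))*(-48419919/10000) = (-544 + 61/5)*(-48419919/10000) = -2659/5*(-48419919/10000) = 128748564621/50000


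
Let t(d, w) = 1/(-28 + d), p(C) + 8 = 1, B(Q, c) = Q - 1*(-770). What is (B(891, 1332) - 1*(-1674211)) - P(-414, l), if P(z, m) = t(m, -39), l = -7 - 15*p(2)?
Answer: 117311039/70 ≈ 1.6759e+6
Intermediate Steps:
B(Q, c) = 770 + Q (B(Q, c) = Q + 770 = 770 + Q)
p(C) = -7 (p(C) = -8 + 1 = -7)
l = 98 (l = -7 - 15*(-7) = -7 + 105 = 98)
P(z, m) = 1/(-28 + m)
(B(891, 1332) - 1*(-1674211)) - P(-414, l) = ((770 + 891) - 1*(-1674211)) - 1/(-28 + 98) = (1661 + 1674211) - 1/70 = 1675872 - 1*1/70 = 1675872 - 1/70 = 117311039/70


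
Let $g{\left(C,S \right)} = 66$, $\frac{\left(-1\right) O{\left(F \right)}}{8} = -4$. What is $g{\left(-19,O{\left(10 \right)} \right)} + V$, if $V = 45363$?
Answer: $45429$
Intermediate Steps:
$O{\left(F \right)} = 32$ ($O{\left(F \right)} = \left(-8\right) \left(-4\right) = 32$)
$g{\left(-19,O{\left(10 \right)} \right)} + V = 66 + 45363 = 45429$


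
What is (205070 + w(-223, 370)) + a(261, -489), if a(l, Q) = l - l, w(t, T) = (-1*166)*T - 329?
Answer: 143321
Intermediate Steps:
w(t, T) = -329 - 166*T (w(t, T) = -166*T - 329 = -329 - 166*T)
a(l, Q) = 0
(205070 + w(-223, 370)) + a(261, -489) = (205070 + (-329 - 166*370)) + 0 = (205070 + (-329 - 61420)) + 0 = (205070 - 61749) + 0 = 143321 + 0 = 143321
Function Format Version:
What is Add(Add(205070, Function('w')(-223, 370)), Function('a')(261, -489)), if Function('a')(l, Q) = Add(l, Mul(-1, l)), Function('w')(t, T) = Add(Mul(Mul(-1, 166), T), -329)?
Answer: 143321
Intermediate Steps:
Function('w')(t, T) = Add(-329, Mul(-166, T)) (Function('w')(t, T) = Add(Mul(-166, T), -329) = Add(-329, Mul(-166, T)))
Function('a')(l, Q) = 0
Add(Add(205070, Function('w')(-223, 370)), Function('a')(261, -489)) = Add(Add(205070, Add(-329, Mul(-166, 370))), 0) = Add(Add(205070, Add(-329, -61420)), 0) = Add(Add(205070, -61749), 0) = Add(143321, 0) = 143321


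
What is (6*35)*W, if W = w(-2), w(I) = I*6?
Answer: -2520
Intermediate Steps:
w(I) = 6*I
W = -12 (W = 6*(-2) = -12)
(6*35)*W = (6*35)*(-12) = 210*(-12) = -2520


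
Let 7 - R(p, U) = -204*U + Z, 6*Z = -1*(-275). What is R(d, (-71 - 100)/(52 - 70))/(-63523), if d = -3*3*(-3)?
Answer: -11395/381138 ≈ -0.029897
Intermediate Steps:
d = 27 (d = -9*(-3) = 27)
Z = 275/6 (Z = (-1*(-275))/6 = (⅙)*275 = 275/6 ≈ 45.833)
R(p, U) = -233/6 + 204*U (R(p, U) = 7 - (-204*U + 275/6) = 7 - (275/6 - 204*U) = 7 + (-275/6 + 204*U) = -233/6 + 204*U)
R(d, (-71 - 100)/(52 - 70))/(-63523) = (-233/6 + 204*((-71 - 100)/(52 - 70)))/(-63523) = (-233/6 + 204*(-171/(-18)))*(-1/63523) = (-233/6 + 204*(-171*(-1/18)))*(-1/63523) = (-233/6 + 204*(19/2))*(-1/63523) = (-233/6 + 1938)*(-1/63523) = (11395/6)*(-1/63523) = -11395/381138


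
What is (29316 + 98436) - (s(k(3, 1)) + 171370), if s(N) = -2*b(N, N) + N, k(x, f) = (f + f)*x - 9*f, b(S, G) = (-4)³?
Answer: -43743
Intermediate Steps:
b(S, G) = -64
k(x, f) = -9*f + 2*f*x (k(x, f) = (2*f)*x - 9*f = 2*f*x - 9*f = -9*f + 2*f*x)
s(N) = 128 + N (s(N) = -2*(-64) + N = 128 + N)
(29316 + 98436) - (s(k(3, 1)) + 171370) = (29316 + 98436) - ((128 + 1*(-9 + 2*3)) + 171370) = 127752 - ((128 + 1*(-9 + 6)) + 171370) = 127752 - ((128 + 1*(-3)) + 171370) = 127752 - ((128 - 3) + 171370) = 127752 - (125 + 171370) = 127752 - 1*171495 = 127752 - 171495 = -43743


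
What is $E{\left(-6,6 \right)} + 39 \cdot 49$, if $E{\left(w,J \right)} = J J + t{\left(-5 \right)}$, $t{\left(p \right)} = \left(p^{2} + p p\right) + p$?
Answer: $1992$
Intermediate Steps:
$t{\left(p \right)} = p + 2 p^{2}$ ($t{\left(p \right)} = \left(p^{2} + p^{2}\right) + p = 2 p^{2} + p = p + 2 p^{2}$)
$E{\left(w,J \right)} = 45 + J^{2}$ ($E{\left(w,J \right)} = J J - 5 \left(1 + 2 \left(-5\right)\right) = J^{2} - 5 \left(1 - 10\right) = J^{2} - -45 = J^{2} + 45 = 45 + J^{2}$)
$E{\left(-6,6 \right)} + 39 \cdot 49 = \left(45 + 6^{2}\right) + 39 \cdot 49 = \left(45 + 36\right) + 1911 = 81 + 1911 = 1992$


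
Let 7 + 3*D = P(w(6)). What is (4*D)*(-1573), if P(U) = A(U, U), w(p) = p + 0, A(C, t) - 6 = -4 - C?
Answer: 69212/3 ≈ 23071.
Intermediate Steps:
A(C, t) = 2 - C (A(C, t) = 6 + (-4 - C) = 2 - C)
w(p) = p
P(U) = 2 - U
D = -11/3 (D = -7/3 + (2 - 1*6)/3 = -7/3 + (2 - 6)/3 = -7/3 + (⅓)*(-4) = -7/3 - 4/3 = -11/3 ≈ -3.6667)
(4*D)*(-1573) = (4*(-11/3))*(-1573) = -44/3*(-1573) = 69212/3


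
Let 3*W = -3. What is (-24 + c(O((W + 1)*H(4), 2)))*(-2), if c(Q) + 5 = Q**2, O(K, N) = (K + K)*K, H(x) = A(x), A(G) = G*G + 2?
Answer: 58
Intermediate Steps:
W = -1 (W = (1/3)*(-3) = -1)
A(G) = 2 + G**2 (A(G) = G**2 + 2 = 2 + G**2)
H(x) = 2 + x**2
O(K, N) = 2*K**2 (O(K, N) = (2*K)*K = 2*K**2)
c(Q) = -5 + Q**2
(-24 + c(O((W + 1)*H(4), 2)))*(-2) = (-24 + (-5 + (2*((-1 + 1)*(2 + 4**2))**2)**2))*(-2) = (-24 + (-5 + (2*(0*(2 + 16))**2)**2))*(-2) = (-24 + (-5 + (2*(0*18)**2)**2))*(-2) = (-24 + (-5 + (2*0**2)**2))*(-2) = (-24 + (-5 + (2*0)**2))*(-2) = (-24 + (-5 + 0**2))*(-2) = (-24 + (-5 + 0))*(-2) = (-24 - 5)*(-2) = -29*(-2) = 58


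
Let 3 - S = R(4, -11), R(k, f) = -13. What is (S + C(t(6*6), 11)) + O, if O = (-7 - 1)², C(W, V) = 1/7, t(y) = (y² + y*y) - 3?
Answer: 561/7 ≈ 80.143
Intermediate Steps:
t(y) = -3 + 2*y² (t(y) = (y² + y²) - 3 = 2*y² - 3 = -3 + 2*y²)
C(W, V) = ⅐
O = 64 (O = (-8)² = 64)
S = 16 (S = 3 - 1*(-13) = 3 + 13 = 16)
(S + C(t(6*6), 11)) + O = (16 + ⅐) + 64 = 113/7 + 64 = 561/7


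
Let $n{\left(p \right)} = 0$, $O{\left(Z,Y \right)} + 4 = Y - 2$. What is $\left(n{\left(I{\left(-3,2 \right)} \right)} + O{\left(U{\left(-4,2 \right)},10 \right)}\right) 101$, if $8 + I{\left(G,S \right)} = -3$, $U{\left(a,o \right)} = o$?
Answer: $404$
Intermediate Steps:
$O{\left(Z,Y \right)} = -6 + Y$ ($O{\left(Z,Y \right)} = -4 + \left(Y - 2\right) = -4 + \left(-2 + Y\right) = -6 + Y$)
$I{\left(G,S \right)} = -11$ ($I{\left(G,S \right)} = -8 - 3 = -11$)
$\left(n{\left(I{\left(-3,2 \right)} \right)} + O{\left(U{\left(-4,2 \right)},10 \right)}\right) 101 = \left(0 + \left(-6 + 10\right)\right) 101 = \left(0 + 4\right) 101 = 4 \cdot 101 = 404$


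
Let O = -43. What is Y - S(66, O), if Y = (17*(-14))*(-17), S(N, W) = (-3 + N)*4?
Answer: 3794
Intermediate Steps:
S(N, W) = -12 + 4*N
Y = 4046 (Y = -238*(-17) = 4046)
Y - S(66, O) = 4046 - (-12 + 4*66) = 4046 - (-12 + 264) = 4046 - 1*252 = 4046 - 252 = 3794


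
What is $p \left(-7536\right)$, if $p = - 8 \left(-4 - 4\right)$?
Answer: $-482304$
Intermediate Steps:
$p = 64$ ($p = \left(-8\right) \left(-8\right) = 64$)
$p \left(-7536\right) = 64 \left(-7536\right) = -482304$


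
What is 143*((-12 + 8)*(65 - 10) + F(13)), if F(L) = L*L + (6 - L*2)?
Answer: -10153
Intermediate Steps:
F(L) = 6 + L² - 2*L (F(L) = L² + (6 - 2*L) = 6 + L² - 2*L)
143*((-12 + 8)*(65 - 10) + F(13)) = 143*((-12 + 8)*(65 - 10) + (6 + 13² - 2*13)) = 143*(-4*55 + (6 + 169 - 26)) = 143*(-220 + 149) = 143*(-71) = -10153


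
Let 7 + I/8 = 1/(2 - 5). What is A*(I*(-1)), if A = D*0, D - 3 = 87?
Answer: 0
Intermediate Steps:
D = 90 (D = 3 + 87 = 90)
A = 0 (A = 90*0 = 0)
I = -176/3 (I = -56 + 8/(2 - 5) = -56 + 8/(-3) = -56 + 8*(-⅓) = -56 - 8/3 = -176/3 ≈ -58.667)
A*(I*(-1)) = 0*(-176/3*(-1)) = 0*(176/3) = 0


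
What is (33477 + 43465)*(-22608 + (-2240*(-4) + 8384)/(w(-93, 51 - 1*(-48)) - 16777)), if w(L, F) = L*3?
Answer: -927197726852/533 ≈ -1.7396e+9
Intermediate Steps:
w(L, F) = 3*L
(33477 + 43465)*(-22608 + (-2240*(-4) + 8384)/(w(-93, 51 - 1*(-48)) - 16777)) = (33477 + 43465)*(-22608 + (-2240*(-4) + 8384)/(3*(-93) - 16777)) = 76942*(-22608 + (8960 + 8384)/(-279 - 16777)) = 76942*(-22608 + 17344/(-17056)) = 76942*(-22608 + 17344*(-1/17056)) = 76942*(-22608 - 542/533) = 76942*(-12050606/533) = -927197726852/533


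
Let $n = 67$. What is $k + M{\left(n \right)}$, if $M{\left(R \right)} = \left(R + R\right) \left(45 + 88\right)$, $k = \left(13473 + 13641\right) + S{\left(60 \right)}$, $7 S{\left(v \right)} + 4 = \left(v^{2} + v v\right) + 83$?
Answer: $\frac{321831}{7} \approx 45976.0$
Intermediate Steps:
$S{\left(v \right)} = \frac{79}{7} + \frac{2 v^{2}}{7}$ ($S{\left(v \right)} = - \frac{4}{7} + \frac{\left(v^{2} + v v\right) + 83}{7} = - \frac{4}{7} + \frac{\left(v^{2} + v^{2}\right) + 83}{7} = - \frac{4}{7} + \frac{2 v^{2} + 83}{7} = - \frac{4}{7} + \frac{83 + 2 v^{2}}{7} = - \frac{4}{7} + \left(\frac{83}{7} + \frac{2 v^{2}}{7}\right) = \frac{79}{7} + \frac{2 v^{2}}{7}$)
$k = \frac{197077}{7}$ ($k = \left(13473 + 13641\right) + \left(\frac{79}{7} + \frac{2 \cdot 60^{2}}{7}\right) = 27114 + \left(\frac{79}{7} + \frac{2}{7} \cdot 3600\right) = 27114 + \left(\frac{79}{7} + \frac{7200}{7}\right) = 27114 + \frac{7279}{7} = \frac{197077}{7} \approx 28154.0$)
$M{\left(R \right)} = 266 R$ ($M{\left(R \right)} = 2 R 133 = 266 R$)
$k + M{\left(n \right)} = \frac{197077}{7} + 266 \cdot 67 = \frac{197077}{7} + 17822 = \frac{321831}{7}$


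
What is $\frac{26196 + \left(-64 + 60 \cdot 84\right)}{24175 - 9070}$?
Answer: $\frac{31172}{15105} \approx 2.0637$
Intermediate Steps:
$\frac{26196 + \left(-64 + 60 \cdot 84\right)}{24175 - 9070} = \frac{26196 + \left(-64 + 5040\right)}{15105} = \left(26196 + 4976\right) \frac{1}{15105} = 31172 \cdot \frac{1}{15105} = \frac{31172}{15105}$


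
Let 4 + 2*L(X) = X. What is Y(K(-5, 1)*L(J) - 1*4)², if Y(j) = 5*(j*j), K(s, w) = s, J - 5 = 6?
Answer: 85470025/16 ≈ 5.3419e+6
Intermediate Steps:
J = 11 (J = 5 + 6 = 11)
L(X) = -2 + X/2
Y(j) = 5*j²
Y(K(-5, 1)*L(J) - 1*4)² = (5*(-5*(-2 + (½)*11) - 1*4)²)² = (5*(-5*(-2 + 11/2) - 4)²)² = (5*(-5*7/2 - 4)²)² = (5*(-35/2 - 4)²)² = (5*(-43/2)²)² = (5*(1849/4))² = (9245/4)² = 85470025/16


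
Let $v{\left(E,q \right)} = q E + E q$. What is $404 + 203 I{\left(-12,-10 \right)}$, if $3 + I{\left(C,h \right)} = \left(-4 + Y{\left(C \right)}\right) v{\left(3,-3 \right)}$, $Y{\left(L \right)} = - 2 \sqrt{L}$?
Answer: $14411 + 14616 i \sqrt{3} \approx 14411.0 + 25316.0 i$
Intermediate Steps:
$v{\left(E,q \right)} = 2 E q$ ($v{\left(E,q \right)} = E q + E q = 2 E q$)
$I{\left(C,h \right)} = 69 + 36 \sqrt{C}$ ($I{\left(C,h \right)} = -3 + \left(-4 - 2 \sqrt{C}\right) 2 \cdot 3 \left(-3\right) = -3 + \left(-4 - 2 \sqrt{C}\right) \left(-18\right) = -3 + \left(72 + 36 \sqrt{C}\right) = 69 + 36 \sqrt{C}$)
$404 + 203 I{\left(-12,-10 \right)} = 404 + 203 \left(69 + 36 \sqrt{-12}\right) = 404 + 203 \left(69 + 36 \cdot 2 i \sqrt{3}\right) = 404 + 203 \left(69 + 72 i \sqrt{3}\right) = 404 + \left(14007 + 14616 i \sqrt{3}\right) = 14411 + 14616 i \sqrt{3}$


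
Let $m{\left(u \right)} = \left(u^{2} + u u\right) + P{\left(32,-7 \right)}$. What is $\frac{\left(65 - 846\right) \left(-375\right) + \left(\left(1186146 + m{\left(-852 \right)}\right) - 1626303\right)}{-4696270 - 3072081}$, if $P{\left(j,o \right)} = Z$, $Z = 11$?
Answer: $- \frac{1304537}{7768351} \approx -0.16793$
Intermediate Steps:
$P{\left(j,o \right)} = 11$
$m{\left(u \right)} = 11 + 2 u^{2}$ ($m{\left(u \right)} = \left(u^{2} + u u\right) + 11 = \left(u^{2} + u^{2}\right) + 11 = 2 u^{2} + 11 = 11 + 2 u^{2}$)
$\frac{\left(65 - 846\right) \left(-375\right) + \left(\left(1186146 + m{\left(-852 \right)}\right) - 1626303\right)}{-4696270 - 3072081} = \frac{\left(65 - 846\right) \left(-375\right) + \left(\left(1186146 + \left(11 + 2 \left(-852\right)^{2}\right)\right) - 1626303\right)}{-4696270 - 3072081} = \frac{\left(-781\right) \left(-375\right) + \left(\left(1186146 + \left(11 + 2 \cdot 725904\right)\right) - 1626303\right)}{-7768351} = \left(292875 + \left(\left(1186146 + \left(11 + 1451808\right)\right) - 1626303\right)\right) \left(- \frac{1}{7768351}\right) = \left(292875 + \left(\left(1186146 + 1451819\right) - 1626303\right)\right) \left(- \frac{1}{7768351}\right) = \left(292875 + \left(2637965 - 1626303\right)\right) \left(- \frac{1}{7768351}\right) = \left(292875 + 1011662\right) \left(- \frac{1}{7768351}\right) = 1304537 \left(- \frac{1}{7768351}\right) = - \frac{1304537}{7768351}$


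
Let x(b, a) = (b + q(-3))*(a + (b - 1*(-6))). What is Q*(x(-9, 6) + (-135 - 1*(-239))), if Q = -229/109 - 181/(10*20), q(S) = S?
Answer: -1113993/5450 ≈ -204.40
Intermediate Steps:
x(b, a) = (-3 + b)*(6 + a + b) (x(b, a) = (b - 3)*(a + (b - 1*(-6))) = (-3 + b)*(a + (b + 6)) = (-3 + b)*(a + (6 + b)) = (-3 + b)*(6 + a + b))
Q = -65529/21800 (Q = -229*1/109 - 181/200 = -229/109 - 181*1/200 = -229/109 - 181/200 = -65529/21800 ≈ -3.0059)
Q*(x(-9, 6) + (-135 - 1*(-239))) = -65529*((-18 + (-9)**2 - 3*6 + 3*(-9) + 6*(-9)) + (-135 - 1*(-239)))/21800 = -65529*((-18 + 81 - 18 - 27 - 54) + (-135 + 239))/21800 = -65529*(-36 + 104)/21800 = -65529/21800*68 = -1113993/5450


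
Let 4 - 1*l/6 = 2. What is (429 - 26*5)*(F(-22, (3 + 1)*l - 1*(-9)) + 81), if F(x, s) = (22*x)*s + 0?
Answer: -8224593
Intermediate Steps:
l = 12 (l = 24 - 6*2 = 24 - 12 = 12)
F(x, s) = 22*s*x (F(x, s) = 22*s*x + 0 = 22*s*x)
(429 - 26*5)*(F(-22, (3 + 1)*l - 1*(-9)) + 81) = (429 - 26*5)*(22*((3 + 1)*12 - 1*(-9))*(-22) + 81) = (429 - 130)*(22*(4*12 + 9)*(-22) + 81) = 299*(22*(48 + 9)*(-22) + 81) = 299*(22*57*(-22) + 81) = 299*(-27588 + 81) = 299*(-27507) = -8224593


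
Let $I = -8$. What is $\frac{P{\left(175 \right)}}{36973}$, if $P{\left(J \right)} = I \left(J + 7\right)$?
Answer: $- \frac{1456}{36973} \approx -0.03938$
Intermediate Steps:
$P{\left(J \right)} = -56 - 8 J$ ($P{\left(J \right)} = - 8 \left(J + 7\right) = - 8 \left(7 + J\right) = -56 - 8 J$)
$\frac{P{\left(175 \right)}}{36973} = \frac{-56 - 1400}{36973} = \left(-56 - 1400\right) \frac{1}{36973} = \left(-1456\right) \frac{1}{36973} = - \frac{1456}{36973}$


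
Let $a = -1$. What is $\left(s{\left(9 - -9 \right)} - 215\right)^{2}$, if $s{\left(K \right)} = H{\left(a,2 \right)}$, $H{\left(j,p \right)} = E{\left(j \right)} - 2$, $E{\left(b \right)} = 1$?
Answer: $46656$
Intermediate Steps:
$H{\left(j,p \right)} = -1$ ($H{\left(j,p \right)} = 1 - 2 = -1$)
$s{\left(K \right)} = -1$
$\left(s{\left(9 - -9 \right)} - 215\right)^{2} = \left(-1 - 215\right)^{2} = \left(-216\right)^{2} = 46656$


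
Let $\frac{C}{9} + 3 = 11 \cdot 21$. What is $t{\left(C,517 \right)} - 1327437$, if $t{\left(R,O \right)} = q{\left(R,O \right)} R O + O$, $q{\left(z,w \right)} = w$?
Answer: $547150108$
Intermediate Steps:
$C = 2052$ ($C = -27 + 9 \cdot 11 \cdot 21 = -27 + 9 \cdot 231 = -27 + 2079 = 2052$)
$t{\left(R,O \right)} = O + R O^{2}$ ($t{\left(R,O \right)} = O R O + O = R O^{2} + O = O + R O^{2}$)
$t{\left(C,517 \right)} - 1327437 = 517 \left(1 + 517 \cdot 2052\right) - 1327437 = 517 \left(1 + 1060884\right) - 1327437 = 517 \cdot 1060885 - 1327437 = 548477545 - 1327437 = 547150108$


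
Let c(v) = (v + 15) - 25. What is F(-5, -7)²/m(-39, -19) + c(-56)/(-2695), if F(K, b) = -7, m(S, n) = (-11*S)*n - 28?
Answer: 37069/2003855 ≈ 0.018499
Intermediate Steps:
m(S, n) = -28 - 11*S*n (m(S, n) = -11*S*n - 28 = -28 - 11*S*n)
c(v) = -10 + v (c(v) = (15 + v) - 25 = -10 + v)
F(-5, -7)²/m(-39, -19) + c(-56)/(-2695) = (-7)²/(-28 - 11*(-39)*(-19)) + (-10 - 56)/(-2695) = 49/(-28 - 8151) - 66*(-1/2695) = 49/(-8179) + 6/245 = 49*(-1/8179) + 6/245 = -49/8179 + 6/245 = 37069/2003855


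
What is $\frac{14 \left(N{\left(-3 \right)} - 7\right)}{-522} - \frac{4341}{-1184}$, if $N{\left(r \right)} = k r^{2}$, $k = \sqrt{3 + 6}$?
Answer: $\frac{967241}{309024} \approx 3.13$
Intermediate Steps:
$k = 3$ ($k = \sqrt{9} = 3$)
$N{\left(r \right)} = 3 r^{2}$
$\frac{14 \left(N{\left(-3 \right)} - 7\right)}{-522} - \frac{4341}{-1184} = \frac{14 \left(3 \left(-3\right)^{2} - 7\right)}{-522} - \frac{4341}{-1184} = 14 \left(3 \cdot 9 - 7\right) \left(- \frac{1}{522}\right) - - \frac{4341}{1184} = 14 \left(27 - 7\right) \left(- \frac{1}{522}\right) + \frac{4341}{1184} = 14 \cdot 20 \left(- \frac{1}{522}\right) + \frac{4341}{1184} = 280 \left(- \frac{1}{522}\right) + \frac{4341}{1184} = - \frac{140}{261} + \frac{4341}{1184} = \frac{967241}{309024}$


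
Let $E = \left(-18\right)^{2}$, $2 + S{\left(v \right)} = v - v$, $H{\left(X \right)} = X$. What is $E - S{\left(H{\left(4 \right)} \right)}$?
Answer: $326$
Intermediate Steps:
$S{\left(v \right)} = -2$ ($S{\left(v \right)} = -2 + \left(v - v\right) = -2 + 0 = -2$)
$E = 324$
$E - S{\left(H{\left(4 \right)} \right)} = 324 - -2 = 324 + 2 = 326$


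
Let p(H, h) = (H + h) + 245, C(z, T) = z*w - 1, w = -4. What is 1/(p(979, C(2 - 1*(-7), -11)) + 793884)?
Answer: 1/795071 ≈ 1.2577e-6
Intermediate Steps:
C(z, T) = -1 - 4*z (C(z, T) = z*(-4) - 1 = -4*z - 1 = -1 - 4*z)
p(H, h) = 245 + H + h
1/(p(979, C(2 - 1*(-7), -11)) + 793884) = 1/((245 + 979 + (-1 - 4*(2 - 1*(-7)))) + 793884) = 1/((245 + 979 + (-1 - 4*(2 + 7))) + 793884) = 1/((245 + 979 + (-1 - 4*9)) + 793884) = 1/((245 + 979 + (-1 - 36)) + 793884) = 1/((245 + 979 - 37) + 793884) = 1/(1187 + 793884) = 1/795071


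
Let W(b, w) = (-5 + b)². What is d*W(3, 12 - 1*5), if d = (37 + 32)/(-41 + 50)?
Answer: 92/3 ≈ 30.667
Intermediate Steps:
d = 23/3 (d = 69/9 = 69*(⅑) = 23/3 ≈ 7.6667)
d*W(3, 12 - 1*5) = 23*(-5 + 3)²/3 = (23/3)*(-2)² = (23/3)*4 = 92/3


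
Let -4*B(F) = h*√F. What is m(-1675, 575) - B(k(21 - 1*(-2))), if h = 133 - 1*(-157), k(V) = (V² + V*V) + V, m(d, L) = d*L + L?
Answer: -962550 + 145*√1081/2 ≈ -9.6017e+5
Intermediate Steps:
m(d, L) = L + L*d (m(d, L) = L*d + L = L + L*d)
k(V) = V + 2*V² (k(V) = (V² + V²) + V = 2*V² + V = V + 2*V²)
h = 290 (h = 133 + 157 = 290)
B(F) = -145*√F/2
m(-1675, 575) - B(k(21 - 1*(-2))) = 575*(1 - 1675) - (-145)*√((21 - 1*(-2))*(1 + 2*(21 - 1*(-2))))/2 = 575*(-1674) - (-145)*√((21 + 2)*(1 + 2*(21 + 2)))/2 = -962550 - (-145)*√(23*(1 + 2*23))/2 = -962550 - (-145)*√(23*(1 + 46))/2 = -962550 - (-145)*√(23*47)/2 = -962550 - (-145)*√1081/2 = -962550 + 145*√1081/2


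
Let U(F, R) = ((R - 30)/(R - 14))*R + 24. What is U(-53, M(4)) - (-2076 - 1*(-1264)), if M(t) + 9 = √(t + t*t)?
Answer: 417951/509 + 1466*√5/509 ≈ 827.56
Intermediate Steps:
M(t) = -9 + √(t + t²) (M(t) = -9 + √(t + t*t) = -9 + √(t + t²))
U(F, R) = 24 + R*(-30 + R)/(-14 + R) (U(F, R) = ((-30 + R)/(-14 + R))*R + 24 = R*(-30 + R)/(-14 + R) + 24 = 24 + R*(-30 + R)/(-14 + R))
U(-53, M(4)) - (-2076 - 1*(-1264)) = (-336 + (-9 + √(4*(1 + 4)))² - 6*(-9 + √(4*(1 + 4))))/(-14 + (-9 + √(4*(1 + 4)))) - (-2076 - 1*(-1264)) = (-336 + (-9 + √(4*5))² - 6*(-9 + √(4*5)))/(-14 + (-9 + √(4*5))) - (-2076 + 1264) = (-336 + (-9 + √20)² - 6*(-9 + √20))/(-14 + (-9 + √20)) - 1*(-812) = (-336 + (-9 + 2*√5)² - 6*(-9 + 2*√5))/(-14 + (-9 + 2*√5)) + 812 = (-336 + (-9 + 2*√5)² + (54 - 12*√5))/(-23 + 2*√5) + 812 = (-282 + (-9 + 2*√5)² - 12*√5)/(-23 + 2*√5) + 812 = 812 + (-282 + (-9 + 2*√5)² - 12*√5)/(-23 + 2*√5)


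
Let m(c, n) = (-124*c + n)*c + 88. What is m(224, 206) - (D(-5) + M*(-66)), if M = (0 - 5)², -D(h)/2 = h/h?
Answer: -6173940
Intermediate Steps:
D(h) = -2 (D(h) = -2*h/h = -2*1 = -2)
M = 25 (M = (-5)² = 25)
m(c, n) = 88 + c*(n - 124*c) (m(c, n) = (n - 124*c)*c + 88 = c*(n - 124*c) + 88 = 88 + c*(n - 124*c))
m(224, 206) - (D(-5) + M*(-66)) = (88 - 124*224² + 224*206) - (-2 + 25*(-66)) = (88 - 124*50176 + 46144) - (-2 - 1650) = (88 - 6221824 + 46144) - 1*(-1652) = -6175592 + 1652 = -6173940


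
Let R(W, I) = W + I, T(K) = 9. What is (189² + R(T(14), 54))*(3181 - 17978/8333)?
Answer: 947892932280/8333 ≈ 1.1375e+8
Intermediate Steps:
R(W, I) = I + W
(189² + R(T(14), 54))*(3181 - 17978/8333) = (189² + (54 + 9))*(3181 - 17978/8333) = (35721 + 63)*(3181 - 17978*1/8333) = 35784*(3181 - 17978/8333) = 35784*(26489295/8333) = 947892932280/8333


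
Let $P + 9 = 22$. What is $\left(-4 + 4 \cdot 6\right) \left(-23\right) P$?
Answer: $-5980$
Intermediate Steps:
$P = 13$ ($P = -9 + 22 = 13$)
$\left(-4 + 4 \cdot 6\right) \left(-23\right) P = \left(-4 + 4 \cdot 6\right) \left(-23\right) 13 = \left(-4 + 24\right) \left(-23\right) 13 = 20 \left(-23\right) 13 = \left(-460\right) 13 = -5980$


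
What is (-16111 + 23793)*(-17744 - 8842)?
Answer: -204233652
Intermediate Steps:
(-16111 + 23793)*(-17744 - 8842) = 7682*(-26586) = -204233652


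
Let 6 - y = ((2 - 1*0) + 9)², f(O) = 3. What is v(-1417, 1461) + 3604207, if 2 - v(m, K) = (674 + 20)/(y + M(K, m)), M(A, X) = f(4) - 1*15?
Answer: 457735237/127 ≈ 3.6042e+6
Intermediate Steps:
M(A, X) = -12 (M(A, X) = 3 - 1*15 = 3 - 15 = -12)
y = -115 (y = 6 - ((2 - 1*0) + 9)² = 6 - ((2 + 0) + 9)² = 6 - (2 + 9)² = 6 - 1*11² = 6 - 1*121 = 6 - 121 = -115)
v(m, K) = 948/127 (v(m, K) = 2 - (674 + 20)/(-115 - 12) = 2 - 694/(-127) = 2 - 694*(-1)/127 = 2 - 1*(-694/127) = 2 + 694/127 = 948/127)
v(-1417, 1461) + 3604207 = 948/127 + 3604207 = 457735237/127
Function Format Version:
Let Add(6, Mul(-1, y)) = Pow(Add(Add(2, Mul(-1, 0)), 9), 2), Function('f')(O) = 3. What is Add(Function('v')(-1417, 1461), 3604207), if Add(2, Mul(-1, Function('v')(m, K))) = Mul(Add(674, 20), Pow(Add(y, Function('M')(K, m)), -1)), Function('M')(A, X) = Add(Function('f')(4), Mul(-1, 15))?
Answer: Rational(457735237, 127) ≈ 3.6042e+6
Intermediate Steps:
Function('M')(A, X) = -12 (Function('M')(A, X) = Add(3, Mul(-1, 15)) = Add(3, -15) = -12)
y = -115 (y = Add(6, Mul(-1, Pow(Add(Add(2, Mul(-1, 0)), 9), 2))) = Add(6, Mul(-1, Pow(Add(Add(2, 0), 9), 2))) = Add(6, Mul(-1, Pow(Add(2, 9), 2))) = Add(6, Mul(-1, Pow(11, 2))) = Add(6, Mul(-1, 121)) = Add(6, -121) = -115)
Function('v')(m, K) = Rational(948, 127) (Function('v')(m, K) = Add(2, Mul(-1, Mul(Add(674, 20), Pow(Add(-115, -12), -1)))) = Add(2, Mul(-1, Mul(694, Pow(-127, -1)))) = Add(2, Mul(-1, Mul(694, Rational(-1, 127)))) = Add(2, Mul(-1, Rational(-694, 127))) = Add(2, Rational(694, 127)) = Rational(948, 127))
Add(Function('v')(-1417, 1461), 3604207) = Add(Rational(948, 127), 3604207) = Rational(457735237, 127)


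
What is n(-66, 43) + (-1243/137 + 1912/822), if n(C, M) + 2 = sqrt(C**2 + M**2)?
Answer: -3595/411 + sqrt(6205) ≈ 70.025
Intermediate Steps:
n(C, M) = -2 + sqrt(C**2 + M**2)
n(-66, 43) + (-1243/137 + 1912/822) = (-2 + sqrt((-66)**2 + 43**2)) + (-1243/137 + 1912/822) = (-2 + sqrt(4356 + 1849)) + (-1243*1/137 + 1912*(1/822)) = (-2 + sqrt(6205)) + (-1243/137 + 956/411) = (-2 + sqrt(6205)) - 2773/411 = -3595/411 + sqrt(6205)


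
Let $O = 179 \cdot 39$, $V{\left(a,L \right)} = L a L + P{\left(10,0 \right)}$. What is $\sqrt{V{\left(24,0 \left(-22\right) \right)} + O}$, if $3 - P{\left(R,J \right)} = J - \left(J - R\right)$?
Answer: $\sqrt{6974} \approx 83.51$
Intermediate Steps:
$P{\left(R,J \right)} = 3 - R$ ($P{\left(R,J \right)} = 3 - \left(J - \left(J - R\right)\right) = 3 - R$)
$V{\left(a,L \right)} = -7 + a L^{2}$ ($V{\left(a,L \right)} = L a L + \left(3 - 10\right) = a L^{2} + \left(3 - 10\right) = a L^{2} - 7 = -7 + a L^{2}$)
$O = 6981$
$\sqrt{V{\left(24,0 \left(-22\right) \right)} + O} = \sqrt{\left(-7 + 24 \left(0 \left(-22\right)\right)^{2}\right) + 6981} = \sqrt{\left(-7 + 24 \cdot 0^{2}\right) + 6981} = \sqrt{\left(-7 + 24 \cdot 0\right) + 6981} = \sqrt{\left(-7 + 0\right) + 6981} = \sqrt{-7 + 6981} = \sqrt{6974}$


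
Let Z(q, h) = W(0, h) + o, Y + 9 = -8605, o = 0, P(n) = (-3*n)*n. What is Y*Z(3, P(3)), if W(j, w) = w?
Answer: 232578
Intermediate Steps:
P(n) = -3*n²
Y = -8614 (Y = -9 - 8605 = -8614)
Z(q, h) = h (Z(q, h) = h + 0 = h)
Y*Z(3, P(3)) = -(-25842)*3² = -(-25842)*9 = -8614*(-27) = 232578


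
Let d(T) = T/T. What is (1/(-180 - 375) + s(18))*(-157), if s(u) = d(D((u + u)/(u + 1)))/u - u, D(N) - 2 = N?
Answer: 9382477/3330 ≈ 2817.6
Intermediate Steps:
D(N) = 2 + N
d(T) = 1
s(u) = 1/u - u
(1/(-180 - 375) + s(18))*(-157) = (1/(-180 - 375) + (1/18 - 1*18))*(-157) = (1/(-555) + (1/18 - 18))*(-157) = (-1/555 - 323/18)*(-157) = -59761/3330*(-157) = 9382477/3330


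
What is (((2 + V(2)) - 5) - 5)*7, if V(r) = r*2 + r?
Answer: -14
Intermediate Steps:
V(r) = 3*r (V(r) = 2*r + r = 3*r)
(((2 + V(2)) - 5) - 5)*7 = (((2 + 3*2) - 5) - 5)*7 = (((2 + 6) - 5) - 5)*7 = ((8 - 5) - 5)*7 = (3 - 5)*7 = -2*7 = -14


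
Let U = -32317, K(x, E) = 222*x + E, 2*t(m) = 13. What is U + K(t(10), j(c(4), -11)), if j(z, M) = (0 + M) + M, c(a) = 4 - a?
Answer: -30896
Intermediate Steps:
t(m) = 13/2 (t(m) = (½)*13 = 13/2)
j(z, M) = 2*M (j(z, M) = M + M = 2*M)
K(x, E) = E + 222*x
U + K(t(10), j(c(4), -11)) = -32317 + (2*(-11) + 222*(13/2)) = -32317 + (-22 + 1443) = -32317 + 1421 = -30896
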